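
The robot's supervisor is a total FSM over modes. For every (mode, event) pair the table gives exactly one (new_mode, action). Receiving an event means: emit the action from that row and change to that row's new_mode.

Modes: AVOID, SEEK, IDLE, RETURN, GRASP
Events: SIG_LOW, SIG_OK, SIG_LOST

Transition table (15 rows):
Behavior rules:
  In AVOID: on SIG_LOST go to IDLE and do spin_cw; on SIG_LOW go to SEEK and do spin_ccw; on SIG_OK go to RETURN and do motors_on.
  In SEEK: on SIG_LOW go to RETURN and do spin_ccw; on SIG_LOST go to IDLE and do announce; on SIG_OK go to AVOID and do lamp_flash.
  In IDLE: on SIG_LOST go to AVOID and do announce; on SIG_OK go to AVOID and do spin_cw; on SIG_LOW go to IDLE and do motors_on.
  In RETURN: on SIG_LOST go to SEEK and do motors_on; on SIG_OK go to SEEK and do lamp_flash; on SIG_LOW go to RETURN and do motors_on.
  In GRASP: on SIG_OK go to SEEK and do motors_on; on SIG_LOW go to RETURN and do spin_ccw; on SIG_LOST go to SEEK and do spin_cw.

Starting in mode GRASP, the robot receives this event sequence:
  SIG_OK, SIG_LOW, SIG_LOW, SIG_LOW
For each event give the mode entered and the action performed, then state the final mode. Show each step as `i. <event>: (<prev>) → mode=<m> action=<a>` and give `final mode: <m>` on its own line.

1. SIG_OK: (GRASP) → mode=SEEK action=motors_on
2. SIG_LOW: (SEEK) → mode=RETURN action=spin_ccw
3. SIG_LOW: (RETURN) → mode=RETURN action=motors_on
4. SIG_LOW: (RETURN) → mode=RETURN action=motors_on

final mode: RETURN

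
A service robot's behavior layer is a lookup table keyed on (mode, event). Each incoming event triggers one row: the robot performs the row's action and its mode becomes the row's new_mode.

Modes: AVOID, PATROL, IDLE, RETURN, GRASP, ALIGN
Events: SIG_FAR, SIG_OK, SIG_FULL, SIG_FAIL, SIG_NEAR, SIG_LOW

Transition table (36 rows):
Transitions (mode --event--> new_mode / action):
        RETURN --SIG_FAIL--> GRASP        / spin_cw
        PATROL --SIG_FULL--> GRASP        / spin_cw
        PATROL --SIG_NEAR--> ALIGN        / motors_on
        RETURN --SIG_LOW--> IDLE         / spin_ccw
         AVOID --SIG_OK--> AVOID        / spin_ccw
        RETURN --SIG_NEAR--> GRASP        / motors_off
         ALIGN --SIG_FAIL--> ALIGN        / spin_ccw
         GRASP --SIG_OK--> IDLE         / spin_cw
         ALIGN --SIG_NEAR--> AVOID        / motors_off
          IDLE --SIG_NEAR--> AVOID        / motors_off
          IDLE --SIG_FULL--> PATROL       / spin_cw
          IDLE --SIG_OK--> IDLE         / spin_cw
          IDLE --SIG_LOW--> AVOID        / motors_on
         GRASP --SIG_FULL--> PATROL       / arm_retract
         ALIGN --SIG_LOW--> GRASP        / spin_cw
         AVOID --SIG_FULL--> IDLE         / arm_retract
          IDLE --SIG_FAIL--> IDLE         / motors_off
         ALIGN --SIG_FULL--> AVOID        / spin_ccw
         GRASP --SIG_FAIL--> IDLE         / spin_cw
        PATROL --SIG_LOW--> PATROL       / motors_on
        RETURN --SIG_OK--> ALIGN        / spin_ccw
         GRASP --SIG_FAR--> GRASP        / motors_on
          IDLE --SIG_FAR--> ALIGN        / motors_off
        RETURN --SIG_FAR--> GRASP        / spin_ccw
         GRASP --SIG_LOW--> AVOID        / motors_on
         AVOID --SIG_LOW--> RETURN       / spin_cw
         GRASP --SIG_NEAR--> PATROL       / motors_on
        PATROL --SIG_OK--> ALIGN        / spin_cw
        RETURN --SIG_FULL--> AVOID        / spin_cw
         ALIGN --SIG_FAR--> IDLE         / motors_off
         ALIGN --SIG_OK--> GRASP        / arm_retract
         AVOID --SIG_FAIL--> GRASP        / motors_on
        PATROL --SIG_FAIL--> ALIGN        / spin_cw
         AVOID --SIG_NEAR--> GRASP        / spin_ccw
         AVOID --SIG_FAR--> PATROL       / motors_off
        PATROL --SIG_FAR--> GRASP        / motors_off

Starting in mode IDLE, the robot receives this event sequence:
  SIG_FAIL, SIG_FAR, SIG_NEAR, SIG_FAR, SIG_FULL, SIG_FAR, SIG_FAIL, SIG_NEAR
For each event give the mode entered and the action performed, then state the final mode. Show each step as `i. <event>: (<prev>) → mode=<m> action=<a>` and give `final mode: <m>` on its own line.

1. SIG_FAIL: (IDLE) → mode=IDLE action=motors_off
2. SIG_FAR: (IDLE) → mode=ALIGN action=motors_off
3. SIG_NEAR: (ALIGN) → mode=AVOID action=motors_off
4. SIG_FAR: (AVOID) → mode=PATROL action=motors_off
5. SIG_FULL: (PATROL) → mode=GRASP action=spin_cw
6. SIG_FAR: (GRASP) → mode=GRASP action=motors_on
7. SIG_FAIL: (GRASP) → mode=IDLE action=spin_cw
8. SIG_NEAR: (IDLE) → mode=AVOID action=motors_off

final mode: AVOID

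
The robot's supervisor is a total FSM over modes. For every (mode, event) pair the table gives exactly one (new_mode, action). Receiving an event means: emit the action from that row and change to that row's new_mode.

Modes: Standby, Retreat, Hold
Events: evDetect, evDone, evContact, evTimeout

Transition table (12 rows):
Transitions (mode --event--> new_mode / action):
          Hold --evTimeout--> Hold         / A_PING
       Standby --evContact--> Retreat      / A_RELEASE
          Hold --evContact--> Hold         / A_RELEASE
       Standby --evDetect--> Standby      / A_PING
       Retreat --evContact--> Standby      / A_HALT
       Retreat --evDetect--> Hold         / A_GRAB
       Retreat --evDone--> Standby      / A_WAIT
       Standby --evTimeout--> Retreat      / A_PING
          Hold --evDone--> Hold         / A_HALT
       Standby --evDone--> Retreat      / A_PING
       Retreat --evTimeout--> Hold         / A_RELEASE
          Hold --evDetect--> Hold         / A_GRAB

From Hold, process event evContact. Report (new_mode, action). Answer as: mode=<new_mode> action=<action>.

mode=Hold action=A_RELEASE

current mode = Hold; filter table to that mode:
  (Hold, evTimeout) → (Hold, A_PING)
  (Hold, evContact) → (Hold, A_RELEASE)  ← event matches
  (Hold, evDone) → (Hold, A_HALT)
  (Hold, evDetect) → (Hold, A_GRAB)
event = evContact selects (Hold, A_RELEASE)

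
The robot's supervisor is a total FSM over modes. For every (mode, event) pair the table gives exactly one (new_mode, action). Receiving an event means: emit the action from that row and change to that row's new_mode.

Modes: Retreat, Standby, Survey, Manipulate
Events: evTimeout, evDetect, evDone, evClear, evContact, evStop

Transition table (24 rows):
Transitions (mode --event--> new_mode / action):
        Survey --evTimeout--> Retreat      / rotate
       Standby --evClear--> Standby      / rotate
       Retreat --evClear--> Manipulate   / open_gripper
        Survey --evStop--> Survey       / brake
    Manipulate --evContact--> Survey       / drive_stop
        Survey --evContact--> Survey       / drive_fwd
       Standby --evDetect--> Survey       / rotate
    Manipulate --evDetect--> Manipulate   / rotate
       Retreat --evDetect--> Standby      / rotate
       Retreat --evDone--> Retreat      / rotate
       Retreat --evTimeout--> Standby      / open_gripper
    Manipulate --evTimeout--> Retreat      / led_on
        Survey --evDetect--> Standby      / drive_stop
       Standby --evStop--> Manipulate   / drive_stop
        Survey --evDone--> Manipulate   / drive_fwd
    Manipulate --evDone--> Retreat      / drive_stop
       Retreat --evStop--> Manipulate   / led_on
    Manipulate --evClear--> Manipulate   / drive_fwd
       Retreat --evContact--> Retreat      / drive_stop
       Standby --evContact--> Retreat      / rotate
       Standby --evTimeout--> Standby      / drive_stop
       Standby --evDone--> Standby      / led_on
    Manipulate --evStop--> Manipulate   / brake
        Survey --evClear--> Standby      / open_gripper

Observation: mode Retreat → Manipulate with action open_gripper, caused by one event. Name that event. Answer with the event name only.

evClear

try evTimeout: (Retreat, evTimeout) → (Standby, open_gripper)
try evDetect: (Retreat, evDetect) → (Standby, rotate)
try evDone: (Retreat, evDone) → (Retreat, rotate)
try evClear: (Retreat, evClear) → (Manipulate, open_gripper)  ← matches
try evContact: (Retreat, evContact) → (Retreat, drive_stop)
try evStop: (Retreat, evStop) → (Manipulate, led_on)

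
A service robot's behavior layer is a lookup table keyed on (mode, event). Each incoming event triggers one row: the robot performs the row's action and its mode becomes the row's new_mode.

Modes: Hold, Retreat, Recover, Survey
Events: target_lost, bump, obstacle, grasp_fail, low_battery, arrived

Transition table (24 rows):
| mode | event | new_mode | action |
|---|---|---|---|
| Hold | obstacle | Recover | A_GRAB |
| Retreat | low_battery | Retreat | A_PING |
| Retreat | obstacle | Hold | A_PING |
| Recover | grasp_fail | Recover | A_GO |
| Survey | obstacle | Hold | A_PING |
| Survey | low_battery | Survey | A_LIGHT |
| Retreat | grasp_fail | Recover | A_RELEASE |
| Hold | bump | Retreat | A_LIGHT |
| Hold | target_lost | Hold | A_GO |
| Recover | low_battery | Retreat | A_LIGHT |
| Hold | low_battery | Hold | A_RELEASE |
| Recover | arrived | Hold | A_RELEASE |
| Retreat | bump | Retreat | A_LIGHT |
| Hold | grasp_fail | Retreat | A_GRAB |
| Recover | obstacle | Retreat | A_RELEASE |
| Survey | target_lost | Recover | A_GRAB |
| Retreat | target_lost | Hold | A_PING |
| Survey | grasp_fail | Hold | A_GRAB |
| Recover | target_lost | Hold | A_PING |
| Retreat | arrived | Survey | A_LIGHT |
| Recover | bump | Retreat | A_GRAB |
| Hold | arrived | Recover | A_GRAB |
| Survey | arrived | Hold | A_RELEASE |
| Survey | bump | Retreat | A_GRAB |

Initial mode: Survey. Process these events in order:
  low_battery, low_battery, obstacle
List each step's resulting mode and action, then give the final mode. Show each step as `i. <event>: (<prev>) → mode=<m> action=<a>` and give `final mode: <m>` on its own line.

final mode: Hold

1. low_battery: (Survey) → mode=Survey action=A_LIGHT
2. low_battery: (Survey) → mode=Survey action=A_LIGHT
3. obstacle: (Survey) → mode=Hold action=A_PING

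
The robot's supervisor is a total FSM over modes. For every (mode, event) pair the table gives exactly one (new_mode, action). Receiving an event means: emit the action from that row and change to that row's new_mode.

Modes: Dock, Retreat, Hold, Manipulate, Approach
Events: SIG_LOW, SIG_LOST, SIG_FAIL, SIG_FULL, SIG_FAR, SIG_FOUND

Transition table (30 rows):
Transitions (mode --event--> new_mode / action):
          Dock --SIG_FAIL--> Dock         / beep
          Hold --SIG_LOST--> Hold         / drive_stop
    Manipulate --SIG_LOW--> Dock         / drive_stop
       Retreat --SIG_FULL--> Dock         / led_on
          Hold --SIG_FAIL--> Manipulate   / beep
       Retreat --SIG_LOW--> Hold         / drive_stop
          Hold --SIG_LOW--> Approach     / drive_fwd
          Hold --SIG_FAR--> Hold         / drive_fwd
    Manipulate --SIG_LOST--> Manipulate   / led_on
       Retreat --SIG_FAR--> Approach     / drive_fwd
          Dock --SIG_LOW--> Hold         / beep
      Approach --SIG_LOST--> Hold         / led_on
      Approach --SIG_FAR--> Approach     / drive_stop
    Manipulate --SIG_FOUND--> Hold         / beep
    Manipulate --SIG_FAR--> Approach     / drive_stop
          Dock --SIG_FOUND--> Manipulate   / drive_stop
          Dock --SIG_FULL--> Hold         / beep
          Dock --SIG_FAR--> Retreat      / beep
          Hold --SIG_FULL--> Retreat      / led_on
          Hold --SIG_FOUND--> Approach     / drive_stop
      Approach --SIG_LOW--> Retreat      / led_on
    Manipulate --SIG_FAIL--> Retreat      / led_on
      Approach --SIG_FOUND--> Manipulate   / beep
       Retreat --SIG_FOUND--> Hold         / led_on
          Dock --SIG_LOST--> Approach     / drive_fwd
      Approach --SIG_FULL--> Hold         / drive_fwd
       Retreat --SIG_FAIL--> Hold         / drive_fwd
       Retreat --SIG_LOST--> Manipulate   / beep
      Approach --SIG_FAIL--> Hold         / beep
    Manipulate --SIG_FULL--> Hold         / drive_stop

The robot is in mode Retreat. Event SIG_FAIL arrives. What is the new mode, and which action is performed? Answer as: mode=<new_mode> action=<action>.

mode=Hold action=drive_fwd

current mode = Retreat; filter table to that mode:
  (Retreat, SIG_FULL) → (Dock, led_on)
  (Retreat, SIG_LOW) → (Hold, drive_stop)
  (Retreat, SIG_FAR) → (Approach, drive_fwd)
  (Retreat, SIG_FOUND) → (Hold, led_on)
  (Retreat, SIG_FAIL) → (Hold, drive_fwd)  ← event matches
  (Retreat, SIG_LOST) → (Manipulate, beep)
event = SIG_FAIL selects (Hold, drive_fwd)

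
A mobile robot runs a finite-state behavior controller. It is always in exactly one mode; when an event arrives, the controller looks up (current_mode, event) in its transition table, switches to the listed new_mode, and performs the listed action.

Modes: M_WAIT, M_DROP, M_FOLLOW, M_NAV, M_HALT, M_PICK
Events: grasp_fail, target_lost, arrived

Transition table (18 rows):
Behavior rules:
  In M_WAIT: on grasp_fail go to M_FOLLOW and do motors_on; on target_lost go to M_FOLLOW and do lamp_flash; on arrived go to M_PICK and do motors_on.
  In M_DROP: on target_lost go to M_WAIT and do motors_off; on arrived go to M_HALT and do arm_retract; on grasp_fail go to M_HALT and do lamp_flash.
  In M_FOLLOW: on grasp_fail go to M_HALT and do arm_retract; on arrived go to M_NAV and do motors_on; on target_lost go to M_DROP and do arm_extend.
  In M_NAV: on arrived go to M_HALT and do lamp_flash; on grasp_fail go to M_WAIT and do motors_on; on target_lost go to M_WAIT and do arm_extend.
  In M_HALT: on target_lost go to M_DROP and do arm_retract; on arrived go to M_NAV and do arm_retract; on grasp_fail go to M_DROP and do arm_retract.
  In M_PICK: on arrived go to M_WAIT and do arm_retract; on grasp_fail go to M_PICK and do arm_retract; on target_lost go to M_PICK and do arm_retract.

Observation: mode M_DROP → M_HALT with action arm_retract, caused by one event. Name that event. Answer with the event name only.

arrived

try grasp_fail: (M_DROP, grasp_fail) → (M_HALT, lamp_flash)
try target_lost: (M_DROP, target_lost) → (M_WAIT, motors_off)
try arrived: (M_DROP, arrived) → (M_HALT, arm_retract)  ← matches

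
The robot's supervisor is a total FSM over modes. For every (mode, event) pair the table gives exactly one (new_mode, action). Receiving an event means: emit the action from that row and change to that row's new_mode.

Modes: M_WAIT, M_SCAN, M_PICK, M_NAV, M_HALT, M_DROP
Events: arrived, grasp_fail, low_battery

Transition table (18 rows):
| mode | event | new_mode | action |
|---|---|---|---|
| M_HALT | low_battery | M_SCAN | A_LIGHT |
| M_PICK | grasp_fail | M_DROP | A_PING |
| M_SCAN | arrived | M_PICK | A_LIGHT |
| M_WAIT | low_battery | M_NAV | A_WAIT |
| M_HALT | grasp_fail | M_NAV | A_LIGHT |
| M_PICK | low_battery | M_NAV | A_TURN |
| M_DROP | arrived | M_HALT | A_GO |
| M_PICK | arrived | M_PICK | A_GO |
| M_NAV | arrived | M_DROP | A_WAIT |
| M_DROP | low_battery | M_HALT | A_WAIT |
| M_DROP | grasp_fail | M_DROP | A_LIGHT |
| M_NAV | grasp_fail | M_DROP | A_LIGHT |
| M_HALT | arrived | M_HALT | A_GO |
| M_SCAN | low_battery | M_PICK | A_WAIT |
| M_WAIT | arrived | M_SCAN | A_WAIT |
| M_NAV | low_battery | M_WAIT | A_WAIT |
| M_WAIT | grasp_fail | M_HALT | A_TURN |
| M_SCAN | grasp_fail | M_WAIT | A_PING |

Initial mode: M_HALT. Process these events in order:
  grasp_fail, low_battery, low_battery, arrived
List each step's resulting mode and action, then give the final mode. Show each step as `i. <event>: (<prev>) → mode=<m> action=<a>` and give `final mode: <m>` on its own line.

final mode: M_DROP

1. grasp_fail: (M_HALT) → mode=M_NAV action=A_LIGHT
2. low_battery: (M_NAV) → mode=M_WAIT action=A_WAIT
3. low_battery: (M_WAIT) → mode=M_NAV action=A_WAIT
4. arrived: (M_NAV) → mode=M_DROP action=A_WAIT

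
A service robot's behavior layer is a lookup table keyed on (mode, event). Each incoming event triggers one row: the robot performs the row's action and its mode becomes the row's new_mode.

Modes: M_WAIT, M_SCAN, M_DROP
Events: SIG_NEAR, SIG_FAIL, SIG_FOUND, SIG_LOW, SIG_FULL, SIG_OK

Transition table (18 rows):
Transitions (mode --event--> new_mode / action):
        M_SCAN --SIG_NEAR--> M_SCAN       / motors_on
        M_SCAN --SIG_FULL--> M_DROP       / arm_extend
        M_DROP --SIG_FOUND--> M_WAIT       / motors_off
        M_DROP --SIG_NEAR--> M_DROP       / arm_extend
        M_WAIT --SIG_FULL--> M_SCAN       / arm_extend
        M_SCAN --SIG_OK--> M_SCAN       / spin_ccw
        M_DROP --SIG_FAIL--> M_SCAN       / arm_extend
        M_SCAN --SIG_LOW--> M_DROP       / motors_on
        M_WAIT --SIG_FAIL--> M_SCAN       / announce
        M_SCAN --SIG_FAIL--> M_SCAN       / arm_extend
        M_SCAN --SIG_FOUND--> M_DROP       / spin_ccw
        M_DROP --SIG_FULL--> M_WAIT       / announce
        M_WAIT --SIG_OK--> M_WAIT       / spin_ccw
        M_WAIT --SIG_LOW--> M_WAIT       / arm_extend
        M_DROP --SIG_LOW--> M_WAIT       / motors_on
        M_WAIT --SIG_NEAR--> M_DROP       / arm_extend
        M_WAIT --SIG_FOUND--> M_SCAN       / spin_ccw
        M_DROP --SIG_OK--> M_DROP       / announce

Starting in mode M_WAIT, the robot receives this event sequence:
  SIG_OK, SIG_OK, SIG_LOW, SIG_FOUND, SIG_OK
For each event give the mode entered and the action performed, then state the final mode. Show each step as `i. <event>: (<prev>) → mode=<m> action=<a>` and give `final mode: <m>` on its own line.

final mode: M_SCAN

1. SIG_OK: (M_WAIT) → mode=M_WAIT action=spin_ccw
2. SIG_OK: (M_WAIT) → mode=M_WAIT action=spin_ccw
3. SIG_LOW: (M_WAIT) → mode=M_WAIT action=arm_extend
4. SIG_FOUND: (M_WAIT) → mode=M_SCAN action=spin_ccw
5. SIG_OK: (M_SCAN) → mode=M_SCAN action=spin_ccw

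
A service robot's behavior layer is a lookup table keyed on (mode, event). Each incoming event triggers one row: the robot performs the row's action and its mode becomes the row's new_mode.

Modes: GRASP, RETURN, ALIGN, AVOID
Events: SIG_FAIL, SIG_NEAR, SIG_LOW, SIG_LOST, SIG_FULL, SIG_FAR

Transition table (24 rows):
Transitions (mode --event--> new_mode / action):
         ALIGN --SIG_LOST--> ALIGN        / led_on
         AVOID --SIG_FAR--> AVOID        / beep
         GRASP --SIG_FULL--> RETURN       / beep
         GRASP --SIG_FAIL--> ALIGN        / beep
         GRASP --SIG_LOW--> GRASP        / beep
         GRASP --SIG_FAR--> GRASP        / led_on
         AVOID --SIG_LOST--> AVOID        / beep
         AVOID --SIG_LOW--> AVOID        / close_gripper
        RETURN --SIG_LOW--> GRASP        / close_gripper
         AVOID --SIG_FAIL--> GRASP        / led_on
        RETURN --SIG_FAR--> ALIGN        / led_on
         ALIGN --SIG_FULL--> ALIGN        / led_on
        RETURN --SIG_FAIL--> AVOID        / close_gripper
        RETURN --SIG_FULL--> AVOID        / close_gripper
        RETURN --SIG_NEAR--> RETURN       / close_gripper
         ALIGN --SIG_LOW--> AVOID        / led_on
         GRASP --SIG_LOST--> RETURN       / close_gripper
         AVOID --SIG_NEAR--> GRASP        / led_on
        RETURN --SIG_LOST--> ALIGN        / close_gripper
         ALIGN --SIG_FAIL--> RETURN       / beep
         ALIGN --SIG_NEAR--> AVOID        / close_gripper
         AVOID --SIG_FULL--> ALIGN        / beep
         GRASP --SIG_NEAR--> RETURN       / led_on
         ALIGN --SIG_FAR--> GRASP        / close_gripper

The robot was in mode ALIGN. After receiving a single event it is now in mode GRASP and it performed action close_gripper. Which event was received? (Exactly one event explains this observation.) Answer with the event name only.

SIG_FAR

try SIG_FAIL: (ALIGN, SIG_FAIL) → (RETURN, beep)
try SIG_NEAR: (ALIGN, SIG_NEAR) → (AVOID, close_gripper)
try SIG_LOW: (ALIGN, SIG_LOW) → (AVOID, led_on)
try SIG_LOST: (ALIGN, SIG_LOST) → (ALIGN, led_on)
try SIG_FULL: (ALIGN, SIG_FULL) → (ALIGN, led_on)
try SIG_FAR: (ALIGN, SIG_FAR) → (GRASP, close_gripper)  ← matches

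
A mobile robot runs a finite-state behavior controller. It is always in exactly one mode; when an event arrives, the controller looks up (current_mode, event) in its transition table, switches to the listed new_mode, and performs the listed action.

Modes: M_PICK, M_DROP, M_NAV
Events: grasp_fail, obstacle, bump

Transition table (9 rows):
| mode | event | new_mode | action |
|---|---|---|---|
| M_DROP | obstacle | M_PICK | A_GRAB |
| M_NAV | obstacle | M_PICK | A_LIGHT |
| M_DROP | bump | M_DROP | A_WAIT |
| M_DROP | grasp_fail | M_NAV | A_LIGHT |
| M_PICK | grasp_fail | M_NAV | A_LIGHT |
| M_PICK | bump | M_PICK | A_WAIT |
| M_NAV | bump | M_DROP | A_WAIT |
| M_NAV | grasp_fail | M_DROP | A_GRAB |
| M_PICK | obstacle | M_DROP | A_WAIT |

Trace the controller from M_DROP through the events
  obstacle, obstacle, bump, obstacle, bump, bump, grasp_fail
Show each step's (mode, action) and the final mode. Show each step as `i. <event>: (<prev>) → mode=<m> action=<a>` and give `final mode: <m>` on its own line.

final mode: M_NAV

1. obstacle: (M_DROP) → mode=M_PICK action=A_GRAB
2. obstacle: (M_PICK) → mode=M_DROP action=A_WAIT
3. bump: (M_DROP) → mode=M_DROP action=A_WAIT
4. obstacle: (M_DROP) → mode=M_PICK action=A_GRAB
5. bump: (M_PICK) → mode=M_PICK action=A_WAIT
6. bump: (M_PICK) → mode=M_PICK action=A_WAIT
7. grasp_fail: (M_PICK) → mode=M_NAV action=A_LIGHT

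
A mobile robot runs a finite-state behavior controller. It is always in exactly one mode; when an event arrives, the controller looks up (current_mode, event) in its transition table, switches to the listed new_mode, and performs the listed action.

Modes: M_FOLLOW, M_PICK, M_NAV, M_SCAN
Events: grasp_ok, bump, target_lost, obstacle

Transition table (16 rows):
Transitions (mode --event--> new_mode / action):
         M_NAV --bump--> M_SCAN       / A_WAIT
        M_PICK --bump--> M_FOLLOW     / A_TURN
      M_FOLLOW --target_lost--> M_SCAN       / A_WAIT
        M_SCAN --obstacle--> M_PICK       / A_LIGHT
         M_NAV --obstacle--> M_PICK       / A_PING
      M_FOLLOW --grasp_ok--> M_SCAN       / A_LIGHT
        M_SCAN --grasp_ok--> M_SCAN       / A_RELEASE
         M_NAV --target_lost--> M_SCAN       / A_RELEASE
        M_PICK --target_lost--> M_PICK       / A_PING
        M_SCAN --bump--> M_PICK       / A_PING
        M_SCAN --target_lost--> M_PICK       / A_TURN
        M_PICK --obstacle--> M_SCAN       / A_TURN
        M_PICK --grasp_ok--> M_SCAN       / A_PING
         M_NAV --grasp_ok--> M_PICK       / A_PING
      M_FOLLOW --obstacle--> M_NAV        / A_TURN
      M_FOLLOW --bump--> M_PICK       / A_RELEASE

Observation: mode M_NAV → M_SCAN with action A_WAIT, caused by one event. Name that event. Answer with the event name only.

bump

try grasp_ok: (M_NAV, grasp_ok) → (M_PICK, A_PING)
try bump: (M_NAV, bump) → (M_SCAN, A_WAIT)  ← matches
try target_lost: (M_NAV, target_lost) → (M_SCAN, A_RELEASE)
try obstacle: (M_NAV, obstacle) → (M_PICK, A_PING)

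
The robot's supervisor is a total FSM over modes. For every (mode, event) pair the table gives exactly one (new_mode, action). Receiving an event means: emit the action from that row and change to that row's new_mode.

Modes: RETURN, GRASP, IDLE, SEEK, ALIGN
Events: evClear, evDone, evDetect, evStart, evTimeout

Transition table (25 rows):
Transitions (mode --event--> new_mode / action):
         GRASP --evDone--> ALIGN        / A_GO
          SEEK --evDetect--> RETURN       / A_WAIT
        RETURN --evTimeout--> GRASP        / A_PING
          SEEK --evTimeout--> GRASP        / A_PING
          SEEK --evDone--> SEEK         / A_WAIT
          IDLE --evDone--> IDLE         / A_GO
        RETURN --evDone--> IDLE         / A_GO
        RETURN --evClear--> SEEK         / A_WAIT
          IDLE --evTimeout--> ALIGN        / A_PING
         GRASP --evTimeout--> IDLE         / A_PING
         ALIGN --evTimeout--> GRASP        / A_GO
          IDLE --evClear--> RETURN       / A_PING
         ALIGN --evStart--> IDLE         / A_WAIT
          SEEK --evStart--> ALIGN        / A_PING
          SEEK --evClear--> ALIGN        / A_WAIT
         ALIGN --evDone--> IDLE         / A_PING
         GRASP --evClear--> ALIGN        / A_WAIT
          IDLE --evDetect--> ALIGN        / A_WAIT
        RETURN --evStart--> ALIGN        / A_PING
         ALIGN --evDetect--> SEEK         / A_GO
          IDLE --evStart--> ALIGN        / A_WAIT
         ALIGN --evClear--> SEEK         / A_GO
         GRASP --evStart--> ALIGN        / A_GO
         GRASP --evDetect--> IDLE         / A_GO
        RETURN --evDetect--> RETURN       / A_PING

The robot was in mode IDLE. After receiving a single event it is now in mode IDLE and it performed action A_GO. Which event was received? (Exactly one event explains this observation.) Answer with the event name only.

try evClear: (IDLE, evClear) → (RETURN, A_PING)
try evDone: (IDLE, evDone) → (IDLE, A_GO)  ← matches
try evDetect: (IDLE, evDetect) → (ALIGN, A_WAIT)
try evStart: (IDLE, evStart) → (ALIGN, A_WAIT)
try evTimeout: (IDLE, evTimeout) → (ALIGN, A_PING)

evDone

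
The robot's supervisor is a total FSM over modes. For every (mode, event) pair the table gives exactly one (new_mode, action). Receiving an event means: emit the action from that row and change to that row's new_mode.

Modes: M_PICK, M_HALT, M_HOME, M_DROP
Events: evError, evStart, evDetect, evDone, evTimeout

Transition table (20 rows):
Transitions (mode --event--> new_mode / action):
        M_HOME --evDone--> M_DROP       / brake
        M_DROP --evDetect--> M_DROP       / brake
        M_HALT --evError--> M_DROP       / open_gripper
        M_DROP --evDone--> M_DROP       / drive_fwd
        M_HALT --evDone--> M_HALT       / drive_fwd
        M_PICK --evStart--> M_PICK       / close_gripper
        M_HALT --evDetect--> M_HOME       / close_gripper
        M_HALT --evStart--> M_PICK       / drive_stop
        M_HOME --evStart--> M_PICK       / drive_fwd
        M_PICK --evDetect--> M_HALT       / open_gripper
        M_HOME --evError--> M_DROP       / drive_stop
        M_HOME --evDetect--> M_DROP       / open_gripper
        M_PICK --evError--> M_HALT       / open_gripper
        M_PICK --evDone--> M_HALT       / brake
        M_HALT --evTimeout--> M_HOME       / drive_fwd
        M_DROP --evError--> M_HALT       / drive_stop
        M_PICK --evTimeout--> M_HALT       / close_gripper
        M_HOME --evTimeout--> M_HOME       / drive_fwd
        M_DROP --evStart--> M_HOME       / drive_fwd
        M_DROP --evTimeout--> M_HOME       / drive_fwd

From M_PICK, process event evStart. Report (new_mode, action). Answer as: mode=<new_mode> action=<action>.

mode=M_PICK action=close_gripper

current mode = M_PICK; filter table to that mode:
  (M_PICK, evStart) → (M_PICK, close_gripper)  ← event matches
  (M_PICK, evDetect) → (M_HALT, open_gripper)
  (M_PICK, evError) → (M_HALT, open_gripper)
  (M_PICK, evDone) → (M_HALT, brake)
  (M_PICK, evTimeout) → (M_HALT, close_gripper)
event = evStart selects (M_PICK, close_gripper)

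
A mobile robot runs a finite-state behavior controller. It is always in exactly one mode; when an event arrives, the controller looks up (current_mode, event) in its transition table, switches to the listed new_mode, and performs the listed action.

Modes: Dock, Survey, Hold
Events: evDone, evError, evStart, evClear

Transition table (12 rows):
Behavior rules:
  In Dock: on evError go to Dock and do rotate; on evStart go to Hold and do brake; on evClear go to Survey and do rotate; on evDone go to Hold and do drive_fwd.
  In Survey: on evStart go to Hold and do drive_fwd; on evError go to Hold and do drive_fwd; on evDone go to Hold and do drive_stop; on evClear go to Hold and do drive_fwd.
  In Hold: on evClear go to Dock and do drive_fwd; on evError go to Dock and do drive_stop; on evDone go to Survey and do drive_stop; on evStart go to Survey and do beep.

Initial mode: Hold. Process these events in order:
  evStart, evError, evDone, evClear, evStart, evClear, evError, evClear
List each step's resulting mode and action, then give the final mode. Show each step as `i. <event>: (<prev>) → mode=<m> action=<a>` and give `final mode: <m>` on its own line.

1. evStart: (Hold) → mode=Survey action=beep
2. evError: (Survey) → mode=Hold action=drive_fwd
3. evDone: (Hold) → mode=Survey action=drive_stop
4. evClear: (Survey) → mode=Hold action=drive_fwd
5. evStart: (Hold) → mode=Survey action=beep
6. evClear: (Survey) → mode=Hold action=drive_fwd
7. evError: (Hold) → mode=Dock action=drive_stop
8. evClear: (Dock) → mode=Survey action=rotate

final mode: Survey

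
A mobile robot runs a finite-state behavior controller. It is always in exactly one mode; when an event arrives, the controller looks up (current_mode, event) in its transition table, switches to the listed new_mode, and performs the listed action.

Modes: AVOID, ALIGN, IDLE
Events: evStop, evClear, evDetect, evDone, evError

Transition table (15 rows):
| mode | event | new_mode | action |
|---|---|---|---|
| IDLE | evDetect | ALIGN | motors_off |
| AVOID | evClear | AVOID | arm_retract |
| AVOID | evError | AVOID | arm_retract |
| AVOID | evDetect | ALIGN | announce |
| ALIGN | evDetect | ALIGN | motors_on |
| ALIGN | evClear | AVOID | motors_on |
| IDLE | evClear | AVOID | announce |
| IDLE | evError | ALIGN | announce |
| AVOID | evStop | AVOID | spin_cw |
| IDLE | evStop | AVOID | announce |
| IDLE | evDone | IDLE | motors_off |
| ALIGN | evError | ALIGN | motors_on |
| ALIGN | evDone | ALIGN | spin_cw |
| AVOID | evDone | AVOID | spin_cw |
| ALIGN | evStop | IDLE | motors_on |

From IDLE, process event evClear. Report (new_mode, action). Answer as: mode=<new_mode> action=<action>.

current mode = IDLE; filter table to that mode:
  (IDLE, evDetect) → (ALIGN, motors_off)
  (IDLE, evClear) → (AVOID, announce)  ← event matches
  (IDLE, evError) → (ALIGN, announce)
  (IDLE, evStop) → (AVOID, announce)
  (IDLE, evDone) → (IDLE, motors_off)
event = evClear selects (AVOID, announce)

mode=AVOID action=announce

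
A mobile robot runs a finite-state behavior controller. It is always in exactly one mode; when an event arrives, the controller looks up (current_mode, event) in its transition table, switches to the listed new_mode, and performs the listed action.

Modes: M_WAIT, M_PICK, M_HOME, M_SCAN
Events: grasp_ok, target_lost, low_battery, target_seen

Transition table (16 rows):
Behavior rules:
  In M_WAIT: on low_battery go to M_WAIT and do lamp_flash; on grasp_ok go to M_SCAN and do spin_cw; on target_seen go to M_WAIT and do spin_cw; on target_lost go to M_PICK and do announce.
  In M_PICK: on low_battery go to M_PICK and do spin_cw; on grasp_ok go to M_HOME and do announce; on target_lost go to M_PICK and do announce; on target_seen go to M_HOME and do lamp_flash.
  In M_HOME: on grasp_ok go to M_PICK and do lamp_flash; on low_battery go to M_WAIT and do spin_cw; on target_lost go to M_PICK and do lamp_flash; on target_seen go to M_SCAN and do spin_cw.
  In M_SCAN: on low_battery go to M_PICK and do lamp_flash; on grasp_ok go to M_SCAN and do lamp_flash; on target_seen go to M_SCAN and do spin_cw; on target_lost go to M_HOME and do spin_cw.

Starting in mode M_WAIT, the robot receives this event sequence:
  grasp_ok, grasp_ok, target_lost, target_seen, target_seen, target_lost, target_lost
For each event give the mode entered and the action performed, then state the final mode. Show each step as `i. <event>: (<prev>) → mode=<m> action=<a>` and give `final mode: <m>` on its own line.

final mode: M_PICK

1. grasp_ok: (M_WAIT) → mode=M_SCAN action=spin_cw
2. grasp_ok: (M_SCAN) → mode=M_SCAN action=lamp_flash
3. target_lost: (M_SCAN) → mode=M_HOME action=spin_cw
4. target_seen: (M_HOME) → mode=M_SCAN action=spin_cw
5. target_seen: (M_SCAN) → mode=M_SCAN action=spin_cw
6. target_lost: (M_SCAN) → mode=M_HOME action=spin_cw
7. target_lost: (M_HOME) → mode=M_PICK action=lamp_flash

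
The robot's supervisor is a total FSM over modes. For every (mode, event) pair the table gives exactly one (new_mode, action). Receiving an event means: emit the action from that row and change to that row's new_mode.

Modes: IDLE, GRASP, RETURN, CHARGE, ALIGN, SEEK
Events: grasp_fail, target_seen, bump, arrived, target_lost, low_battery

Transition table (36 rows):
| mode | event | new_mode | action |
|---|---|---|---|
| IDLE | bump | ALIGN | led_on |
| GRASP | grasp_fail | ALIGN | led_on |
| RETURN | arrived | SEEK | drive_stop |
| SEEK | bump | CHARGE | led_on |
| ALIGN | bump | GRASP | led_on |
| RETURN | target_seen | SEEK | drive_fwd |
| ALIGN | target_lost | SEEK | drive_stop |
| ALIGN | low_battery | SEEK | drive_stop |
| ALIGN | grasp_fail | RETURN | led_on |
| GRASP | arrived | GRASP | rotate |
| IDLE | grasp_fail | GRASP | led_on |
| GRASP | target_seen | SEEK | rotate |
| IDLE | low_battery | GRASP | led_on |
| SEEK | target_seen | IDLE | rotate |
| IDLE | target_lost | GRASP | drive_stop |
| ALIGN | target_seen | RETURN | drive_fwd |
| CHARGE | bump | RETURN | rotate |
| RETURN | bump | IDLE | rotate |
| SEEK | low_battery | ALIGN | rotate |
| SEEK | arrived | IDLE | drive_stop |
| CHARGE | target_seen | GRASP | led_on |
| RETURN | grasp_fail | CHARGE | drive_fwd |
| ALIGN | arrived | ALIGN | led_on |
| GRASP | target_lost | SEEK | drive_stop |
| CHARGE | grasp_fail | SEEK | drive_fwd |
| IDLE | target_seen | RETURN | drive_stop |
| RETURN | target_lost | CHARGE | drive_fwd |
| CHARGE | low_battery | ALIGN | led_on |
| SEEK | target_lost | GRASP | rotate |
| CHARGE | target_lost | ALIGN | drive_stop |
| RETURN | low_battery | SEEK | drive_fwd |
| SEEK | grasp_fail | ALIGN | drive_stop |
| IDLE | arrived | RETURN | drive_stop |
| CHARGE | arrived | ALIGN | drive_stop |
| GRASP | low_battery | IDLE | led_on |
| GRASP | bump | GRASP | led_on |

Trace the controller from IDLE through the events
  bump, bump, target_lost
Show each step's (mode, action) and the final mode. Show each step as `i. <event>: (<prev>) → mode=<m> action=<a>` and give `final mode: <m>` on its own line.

final mode: SEEK

1. bump: (IDLE) → mode=ALIGN action=led_on
2. bump: (ALIGN) → mode=GRASP action=led_on
3. target_lost: (GRASP) → mode=SEEK action=drive_stop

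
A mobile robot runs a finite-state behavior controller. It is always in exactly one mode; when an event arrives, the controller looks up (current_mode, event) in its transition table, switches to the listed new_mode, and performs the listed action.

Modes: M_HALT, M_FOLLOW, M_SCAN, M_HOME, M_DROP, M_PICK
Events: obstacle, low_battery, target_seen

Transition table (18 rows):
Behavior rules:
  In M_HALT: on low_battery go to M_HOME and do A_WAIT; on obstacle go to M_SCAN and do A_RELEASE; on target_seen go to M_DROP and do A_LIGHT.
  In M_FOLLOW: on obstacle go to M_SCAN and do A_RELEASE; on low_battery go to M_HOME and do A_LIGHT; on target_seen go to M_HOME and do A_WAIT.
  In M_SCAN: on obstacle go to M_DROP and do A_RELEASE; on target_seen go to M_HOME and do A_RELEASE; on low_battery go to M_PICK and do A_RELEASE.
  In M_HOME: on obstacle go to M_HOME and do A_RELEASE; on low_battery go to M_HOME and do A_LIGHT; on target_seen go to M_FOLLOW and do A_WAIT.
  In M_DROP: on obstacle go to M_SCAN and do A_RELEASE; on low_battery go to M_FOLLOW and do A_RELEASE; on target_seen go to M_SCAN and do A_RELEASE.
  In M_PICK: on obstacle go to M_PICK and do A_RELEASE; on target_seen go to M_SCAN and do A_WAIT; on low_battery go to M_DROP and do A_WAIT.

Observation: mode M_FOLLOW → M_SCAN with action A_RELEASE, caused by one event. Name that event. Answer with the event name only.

obstacle

try obstacle: (M_FOLLOW, obstacle) → (M_SCAN, A_RELEASE)  ← matches
try low_battery: (M_FOLLOW, low_battery) → (M_HOME, A_LIGHT)
try target_seen: (M_FOLLOW, target_seen) → (M_HOME, A_WAIT)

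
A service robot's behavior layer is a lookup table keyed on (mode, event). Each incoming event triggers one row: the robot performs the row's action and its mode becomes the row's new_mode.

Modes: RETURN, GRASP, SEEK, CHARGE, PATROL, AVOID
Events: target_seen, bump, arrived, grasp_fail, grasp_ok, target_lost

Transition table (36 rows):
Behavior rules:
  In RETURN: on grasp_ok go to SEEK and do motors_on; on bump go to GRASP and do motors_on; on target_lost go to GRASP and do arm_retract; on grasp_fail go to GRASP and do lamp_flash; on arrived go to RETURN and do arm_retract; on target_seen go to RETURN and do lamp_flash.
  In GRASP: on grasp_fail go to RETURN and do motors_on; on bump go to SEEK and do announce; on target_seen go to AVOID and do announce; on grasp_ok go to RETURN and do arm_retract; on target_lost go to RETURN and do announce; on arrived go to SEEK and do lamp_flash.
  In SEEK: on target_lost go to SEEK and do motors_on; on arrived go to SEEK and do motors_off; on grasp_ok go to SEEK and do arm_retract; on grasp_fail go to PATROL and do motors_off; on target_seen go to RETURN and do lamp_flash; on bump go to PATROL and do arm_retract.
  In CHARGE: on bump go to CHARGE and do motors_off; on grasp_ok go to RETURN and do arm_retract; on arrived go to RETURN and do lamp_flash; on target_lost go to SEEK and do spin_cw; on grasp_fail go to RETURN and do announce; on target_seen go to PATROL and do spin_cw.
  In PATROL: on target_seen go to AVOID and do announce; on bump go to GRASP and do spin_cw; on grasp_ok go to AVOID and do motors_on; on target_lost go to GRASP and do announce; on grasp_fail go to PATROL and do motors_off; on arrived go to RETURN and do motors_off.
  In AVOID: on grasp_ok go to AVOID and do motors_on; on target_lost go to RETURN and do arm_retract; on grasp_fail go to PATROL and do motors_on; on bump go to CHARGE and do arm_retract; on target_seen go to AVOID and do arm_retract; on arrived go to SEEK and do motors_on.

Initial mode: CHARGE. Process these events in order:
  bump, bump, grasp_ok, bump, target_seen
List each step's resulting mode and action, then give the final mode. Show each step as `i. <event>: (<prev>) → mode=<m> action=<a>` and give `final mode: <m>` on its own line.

final mode: AVOID

1. bump: (CHARGE) → mode=CHARGE action=motors_off
2. bump: (CHARGE) → mode=CHARGE action=motors_off
3. grasp_ok: (CHARGE) → mode=RETURN action=arm_retract
4. bump: (RETURN) → mode=GRASP action=motors_on
5. target_seen: (GRASP) → mode=AVOID action=announce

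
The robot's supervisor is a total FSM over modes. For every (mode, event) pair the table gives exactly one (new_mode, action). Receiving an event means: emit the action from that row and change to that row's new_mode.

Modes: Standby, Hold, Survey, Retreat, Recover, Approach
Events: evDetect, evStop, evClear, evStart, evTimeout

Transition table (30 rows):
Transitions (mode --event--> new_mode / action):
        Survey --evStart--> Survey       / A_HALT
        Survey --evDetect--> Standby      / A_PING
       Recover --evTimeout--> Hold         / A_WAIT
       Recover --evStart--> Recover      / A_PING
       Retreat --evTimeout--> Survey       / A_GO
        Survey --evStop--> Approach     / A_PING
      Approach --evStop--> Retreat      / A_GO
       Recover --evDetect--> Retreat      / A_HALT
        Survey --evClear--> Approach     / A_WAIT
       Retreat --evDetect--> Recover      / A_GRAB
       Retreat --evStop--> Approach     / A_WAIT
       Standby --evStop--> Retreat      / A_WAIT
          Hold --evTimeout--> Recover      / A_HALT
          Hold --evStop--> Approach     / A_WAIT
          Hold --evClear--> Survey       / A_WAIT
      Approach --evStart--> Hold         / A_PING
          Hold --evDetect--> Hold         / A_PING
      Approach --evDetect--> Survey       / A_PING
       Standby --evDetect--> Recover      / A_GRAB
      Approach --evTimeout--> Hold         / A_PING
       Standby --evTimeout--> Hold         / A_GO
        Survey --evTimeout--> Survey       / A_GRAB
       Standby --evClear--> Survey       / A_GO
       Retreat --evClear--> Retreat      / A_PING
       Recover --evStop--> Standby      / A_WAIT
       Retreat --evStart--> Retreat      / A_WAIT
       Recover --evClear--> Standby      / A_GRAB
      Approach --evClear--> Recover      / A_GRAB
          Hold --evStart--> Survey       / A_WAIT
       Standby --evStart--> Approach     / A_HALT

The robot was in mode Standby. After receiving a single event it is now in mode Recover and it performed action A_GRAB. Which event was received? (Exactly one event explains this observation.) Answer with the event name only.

try evDetect: (Standby, evDetect) → (Recover, A_GRAB)  ← matches
try evStop: (Standby, evStop) → (Retreat, A_WAIT)
try evClear: (Standby, evClear) → (Survey, A_GO)
try evStart: (Standby, evStart) → (Approach, A_HALT)
try evTimeout: (Standby, evTimeout) → (Hold, A_GO)

evDetect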